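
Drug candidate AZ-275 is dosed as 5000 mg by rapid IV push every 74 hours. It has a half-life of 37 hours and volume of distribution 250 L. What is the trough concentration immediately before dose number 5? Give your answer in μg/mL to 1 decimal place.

f = (1/2)^(τ/t½) = (1/2)^(74/37) ≈ 0.2500.
C₀ = D/Vd = 5000/250 ≈ 20.000 μg/mL.
Before the 5th dose, 4 doses have been given. Superposition: Cmin = C₀·(f + f² + … + f^4).
≈ 20.000 × (0.2500 + 0.0625 + 0.0156 + 0.0039) ≈ 20.000 × 0.3320 ≈ 6.640 μg/mL.

6.6 μg/mL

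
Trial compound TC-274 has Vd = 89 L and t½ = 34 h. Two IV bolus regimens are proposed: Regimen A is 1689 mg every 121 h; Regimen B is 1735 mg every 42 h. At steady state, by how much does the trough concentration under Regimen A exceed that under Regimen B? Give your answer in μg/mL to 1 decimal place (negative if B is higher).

Regimen A: f = (1/2)^(121/34) ≈ 0.0849; Cmin,ss = (1689/89)·f/(1−f) ≈ 1.761 μg/mL.
Regimen B: f = (1/2)^(42/34) ≈ 0.4248; Cmin,ss = (1735/89)·f/(1−f) ≈ 14.397 μg/mL.
Difference ≈ 1.761 − 14.397 ≈ -12.636 μg/mL.

-12.6 μg/mL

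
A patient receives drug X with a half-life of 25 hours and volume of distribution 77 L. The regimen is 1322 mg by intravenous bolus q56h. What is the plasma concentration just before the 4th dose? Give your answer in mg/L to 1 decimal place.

f = (1/2)^(τ/t½) = (1/2)^(56/25) ≈ 0.2117.
C₀ = D/Vd = 1322/77 ≈ 17.169 mg/L.
Before the 4th dose, 3 doses have been given. Superposition: Cmin = C₀·(f + f² + … + f^3).
≈ 17.169 × (0.2117 + 0.0448 + 0.0095) ≈ 17.169 × 0.2660 ≈ 4.567 mg/L.

4.6 mg/L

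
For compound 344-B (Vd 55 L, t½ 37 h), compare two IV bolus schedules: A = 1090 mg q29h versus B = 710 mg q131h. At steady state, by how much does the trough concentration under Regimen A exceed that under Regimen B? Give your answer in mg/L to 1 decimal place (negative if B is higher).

26.2 mg/L

Regimen A: f = (1/2)^(29/37) ≈ 0.5808; Cmin,ss = (1090/55)·f/(1−f) ≈ 27.458 mg/L.
Regimen B: f = (1/2)^(131/37) ≈ 0.0859; Cmin,ss = (710/55)·f/(1−f) ≈ 1.213 mg/L.
Difference ≈ 27.458 − 1.213 ≈ 26.245 mg/L.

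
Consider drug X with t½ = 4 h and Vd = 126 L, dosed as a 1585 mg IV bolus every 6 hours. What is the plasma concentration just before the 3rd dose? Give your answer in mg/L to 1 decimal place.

f = (1/2)^(τ/t½) = (1/2)^(6/4) ≈ 0.3536.
C₀ = D/Vd = 1585/126 ≈ 12.579 mg/L.
Before the 3rd dose, 2 doses have been given. Superposition: Cmin = C₀·(f + f²).
≈ 12.579 × (0.3536 + 0.1250) ≈ 12.579 × 0.4786 ≈ 6.020 mg/L.

6.0 mg/L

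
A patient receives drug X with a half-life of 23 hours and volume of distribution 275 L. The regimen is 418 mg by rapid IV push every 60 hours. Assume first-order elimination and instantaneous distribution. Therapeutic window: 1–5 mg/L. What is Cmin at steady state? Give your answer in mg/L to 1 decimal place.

0.3 mg/L

Over one 60-h interval, 60/23 ≈ 2.6087 half-lives elapse, leaving f ≈ 0.1639 of each dose.
Single-dose peak C₀ = D/Vd = 418/275 ≈ 1.520 mg/L.
Steady-state trough Cmin,ss = C₀·f/(1−f) ≈ 1.520 × 0.1639/0.8361 ≈ 0.298 mg/L.
Trough 0.3 mg/L vs MEC 1 mg/L: subtherapeutic.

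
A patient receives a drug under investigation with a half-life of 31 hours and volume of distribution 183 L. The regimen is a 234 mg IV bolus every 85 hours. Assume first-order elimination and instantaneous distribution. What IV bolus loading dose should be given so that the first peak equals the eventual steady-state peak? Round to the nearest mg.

275 mg

f = (1/2)^(85/31) ≈ 0.149484; accumulation ratio R = 1/(1−f) ≈ 1.17576.
Loading dose to hit Cmax,ss on first dose: D_load = D_maint·R ≈ 234 × 1.17576 ≈ 275.13 mg.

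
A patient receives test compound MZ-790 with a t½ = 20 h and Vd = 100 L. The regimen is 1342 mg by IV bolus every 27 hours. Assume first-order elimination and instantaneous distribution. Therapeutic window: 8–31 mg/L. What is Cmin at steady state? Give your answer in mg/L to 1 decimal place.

τ/t½ = 27/20 ≈ 1.35, so fraction remaining f = (1/2)^(27/20) ≈ 0.3923.
At steady state, accumulation factor R = 1/(1 − e^(−kτ)) ≈ 1.6455.
Each bolus raises the concentration by D/Vd = 1342/100 ≈ 13.420 mg/L.
Cmax,ss = C₀/(1 − f) ≈ 13.420/0.6077 ≈ 22.083 mg/L.
Steady-state trough Cmin,ss = Cmax,ss·f ≈ 22.083 × 0.3923 ≈ 8.663 mg/L.
Trough 8.7 mg/L vs MEC 8 mg/L: adequate.

8.7 mg/L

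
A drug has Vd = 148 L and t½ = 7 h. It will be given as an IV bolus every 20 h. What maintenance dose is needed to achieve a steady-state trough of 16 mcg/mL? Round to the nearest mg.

τ/t½ = 20/7 ≈ 2.8571, so f = (1/2)^(20/7) ≈ 0.138011.
Cmin,ss = (D/Vd)·f/(1−f), so D = Cmin,ss·Vd·(1−f)/f.
D = 16 × 148 × (1−f)/f ≈ 16 × 148 × 6.24580 ≈ 14790.05 mg.

14790 mg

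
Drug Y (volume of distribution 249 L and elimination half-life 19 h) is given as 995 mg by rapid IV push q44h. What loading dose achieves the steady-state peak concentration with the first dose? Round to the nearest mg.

1245 mg

f = (1/2)^(44/19) ≈ 0.200853; accumulation ratio R = 1/(1−f) ≈ 1.25133.
Loading dose to hit Cmax,ss on first dose: D_load = D_maint·R ≈ 995 × 1.25133 ≈ 1245.07 mg.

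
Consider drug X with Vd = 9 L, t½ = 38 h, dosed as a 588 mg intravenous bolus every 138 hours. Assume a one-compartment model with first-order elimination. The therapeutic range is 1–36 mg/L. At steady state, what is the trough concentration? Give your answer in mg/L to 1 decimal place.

5.7 mg/L

Over one 138-h interval, 138/38 ≈ 3.6316 half-lives elapse, leaving f ≈ 0.0807 of each dose.
At steady state, accumulation factor R = 1/(1 − e^(−kτ)) ≈ 1.0878.
Each bolus raises the concentration by D/Vd = 588/9 ≈ 65.333 mg/L.
Cmax,ss = C₀/(1 − f) ≈ 65.333/0.9193 ≈ 71.068 mg/L.
Steady-state trough Cmin,ss = Cmax,ss·f ≈ 71.068 × 0.0807 ≈ 5.735 mg/L.
Trough 5.7 mg/L vs MEC 1 mg/L: adequate.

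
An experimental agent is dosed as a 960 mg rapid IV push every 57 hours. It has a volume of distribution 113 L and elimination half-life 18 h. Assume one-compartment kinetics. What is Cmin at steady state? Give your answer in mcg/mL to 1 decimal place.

1.1 mcg/mL

Over one 57-h interval, 57/18 ≈ 3.1667 half-lives elapse, leaving f ≈ 0.1114 of each dose.
Accumulation ratio R = 1/(1 − f) ≈ 1/0.8886 ≈ 1.1254.
Each bolus raises the concentration by D/Vd = 960/113 ≈ 8.496 mcg/mL.
Steady-state peak Cmax,ss = C₀·R ≈ 8.496 × 1.1254 ≈ 9.561 mcg/mL.
One interval later, Cmin,ss = Cmax,ss·e^(−kτ) ≈ 9.561 × 0.1114 ≈ 1.065 mcg/mL.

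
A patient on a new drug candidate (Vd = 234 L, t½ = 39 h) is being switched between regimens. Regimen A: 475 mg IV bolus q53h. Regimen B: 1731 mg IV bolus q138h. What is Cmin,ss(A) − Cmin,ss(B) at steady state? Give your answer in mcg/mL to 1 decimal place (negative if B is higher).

Regimen A: f = (1/2)^(53/39) ≈ 0.3899; Cmin,ss = (475/234)·f/(1−f) ≈ 1.297 mcg/mL.
Regimen B: f = (1/2)^(138/39) ≈ 0.0861; Cmin,ss = (1731/234)·f/(1−f) ≈ 0.697 mcg/mL.
Difference ≈ 1.297 − 0.697 ≈ 0.600 mcg/mL.

0.6 mcg/mL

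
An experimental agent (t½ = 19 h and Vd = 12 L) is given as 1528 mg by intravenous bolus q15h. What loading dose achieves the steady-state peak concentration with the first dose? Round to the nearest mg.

3626 mg

f = (1/2)^(15/19) ≈ 0.578555; accumulation ratio R = 1/(1−f) ≈ 2.37279.
Loading dose to hit Cmax,ss on first dose: D_load = D_maint·R ≈ 1528 × 2.37279 ≈ 3625.62 mg.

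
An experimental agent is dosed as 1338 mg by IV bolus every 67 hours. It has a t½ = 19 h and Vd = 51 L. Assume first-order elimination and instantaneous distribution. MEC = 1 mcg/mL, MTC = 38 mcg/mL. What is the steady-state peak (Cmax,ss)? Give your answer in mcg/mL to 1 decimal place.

Over one 67-h interval, 67/19 ≈ 3.5263 half-lives elapse, leaving f ≈ 0.0868 of each dose.
At steady state, accumulation factor R = 1/(1 − e^(−kτ)) ≈ 1.0951.
Single-dose peak C₀ = D/Vd = 1338/51 ≈ 26.235 mcg/mL.
Steady-state peak Cmax,ss = C₀·R ≈ 26.235 × 1.0951 ≈ 28.730 mcg/mL.
Peak 28.7 mcg/mL vs MTC 38 mcg/mL: below toxic threshold.

28.7 mcg/mL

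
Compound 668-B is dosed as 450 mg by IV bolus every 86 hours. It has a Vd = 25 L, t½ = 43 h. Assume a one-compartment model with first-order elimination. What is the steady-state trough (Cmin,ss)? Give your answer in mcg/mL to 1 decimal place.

The dosing interval is 2 half-lives, so f = 2^(−2) = 0.25.
At steady state, R = 1/(1 − 0.25) = 4/3.
Single-dose peak C₀ = D/Vd = 450/25 = 18 mcg/mL.
Steady-state peak Cmax,ss = C₀·R = 18 × 4/3 ≈ 24.000 mcg/mL.
Steady-state trough Cmin,ss = Cmax,ss·f ≈ 24.000 × 0.25 ≈ 6.000 mcg/mL.

6.0 mcg/mL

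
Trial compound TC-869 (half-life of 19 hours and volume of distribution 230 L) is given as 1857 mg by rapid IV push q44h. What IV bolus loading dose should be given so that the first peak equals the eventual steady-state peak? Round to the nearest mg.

2324 mg

f = (1/2)^(44/19) ≈ 0.200853; accumulation ratio R = 1/(1−f) ≈ 1.25133.
Loading dose to hit Cmax,ss on first dose: D_load = D_maint·R ≈ 1857 × 1.25133 ≈ 2323.72 mg.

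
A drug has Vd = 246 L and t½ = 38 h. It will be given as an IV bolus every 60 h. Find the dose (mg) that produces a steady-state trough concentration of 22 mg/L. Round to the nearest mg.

τ/t½ = 60/38 ≈ 1.5789, so f = (1/2)^(60/38) ≈ 0.334726.
Cmin,ss = (D/Vd)·f/(1−f), so D = Cmin,ss·Vd·(1−f)/f.
D = 22 × 246 × (1−f)/f ≈ 22 × 246 × 1.98752 ≈ 10756.46 mg.

10756 mg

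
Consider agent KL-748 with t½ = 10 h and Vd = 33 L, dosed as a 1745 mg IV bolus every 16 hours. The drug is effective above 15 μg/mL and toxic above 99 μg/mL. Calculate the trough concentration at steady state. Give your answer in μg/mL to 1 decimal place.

Over one 16-h interval, 16/10 ≈ 1.6 half-lives elapse, leaving f ≈ 0.3299 of each dose.
Each bolus raises the concentration by D/Vd = 1745/33 ≈ 52.879 μg/mL.
Steady-state trough Cmin,ss = C₀·f/(1−f) ≈ 52.879 × 0.3299/0.6701 ≈ 26.033 μg/mL.
Trough 26.0 μg/mL vs MEC 15 μg/mL: adequate.

26.0 μg/mL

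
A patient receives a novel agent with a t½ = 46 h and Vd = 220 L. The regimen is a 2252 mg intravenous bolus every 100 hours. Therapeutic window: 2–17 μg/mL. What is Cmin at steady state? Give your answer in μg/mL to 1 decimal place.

2.9 μg/mL

Over one 100-h interval, 100/46 ≈ 2.1739 half-lives elapse, leaving f ≈ 0.2216 of each dose.
Single-dose peak C₀ = D/Vd = 2252/220 ≈ 10.236 μg/mL.
Steady-state trough Cmin,ss = C₀·f/(1−f) ≈ 10.236 × 0.2216/0.7784 ≈ 2.914 μg/mL.
Trough 2.9 μg/mL vs MEC 2 μg/mL: adequate.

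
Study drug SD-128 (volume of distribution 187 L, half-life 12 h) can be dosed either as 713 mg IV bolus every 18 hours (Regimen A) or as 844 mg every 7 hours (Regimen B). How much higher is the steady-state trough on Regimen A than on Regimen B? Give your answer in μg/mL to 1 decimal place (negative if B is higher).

-7.0 μg/mL

Regimen A: f = (1/2)^(18/12) ≈ 0.3536; Cmin,ss = (713/187)·f/(1−f) ≈ 2.086 μg/mL.
Regimen B: f = (1/2)^(7/12) ≈ 0.6674; Cmin,ss = (844/187)·f/(1−f) ≈ 9.057 μg/mL.
Difference ≈ 2.086 − 9.057 ≈ -6.971 μg/mL.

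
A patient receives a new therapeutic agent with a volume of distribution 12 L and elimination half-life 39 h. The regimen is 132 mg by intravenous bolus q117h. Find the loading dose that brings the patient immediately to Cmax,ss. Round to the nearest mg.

f = (1/2)^(117/39) ≈ 0.125000; accumulation ratio R = 1/(1−f) ≈ 1.14286.
Loading dose to hit Cmax,ss on first dose: D_load = D_maint·R ≈ 132 × 1.14286 ≈ 150.86 mg.

151 mg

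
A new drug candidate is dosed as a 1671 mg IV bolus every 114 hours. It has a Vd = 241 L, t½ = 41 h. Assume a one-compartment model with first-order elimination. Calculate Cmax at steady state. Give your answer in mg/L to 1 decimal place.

8.1 mg/L

τ/t½ = 114/41 ≈ 2.7805, so fraction remaining f = (1/2)^(114/41) ≈ 0.1455.
At steady state, accumulation factor R = 1/(1 − e^(−kτ)) ≈ 1.1703.
Each bolus raises the concentration by D/Vd = 1671/241 ≈ 6.934 mg/L.
Steady-state peak Cmax,ss = C₀·R ≈ 6.934 × 1.1703 ≈ 8.115 mg/L.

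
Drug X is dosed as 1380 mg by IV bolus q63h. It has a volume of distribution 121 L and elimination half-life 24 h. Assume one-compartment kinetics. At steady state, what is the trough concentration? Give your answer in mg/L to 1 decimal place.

2.2 mg/L

τ/t½ = 63/24 ≈ 2.625, so fraction remaining f = (1/2)^(63/24) ≈ 0.1621.
At steady state, accumulation factor R = 1/(1 − e^(−kτ)) ≈ 1.1935.
Single-dose peak C₀ = D/Vd = 1380/121 ≈ 11.405 mg/L.
Cmax,ss = C₀/(1 − f) ≈ 11.405/0.8379 ≈ 13.611 mg/L.
Steady-state trough Cmin,ss = Cmax,ss·f ≈ 13.611 × 0.1621 ≈ 2.206 mg/L.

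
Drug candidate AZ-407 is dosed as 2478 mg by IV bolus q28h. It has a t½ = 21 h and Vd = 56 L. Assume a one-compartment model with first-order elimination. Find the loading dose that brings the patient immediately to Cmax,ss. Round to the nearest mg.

4108 mg

f = (1/2)^(28/21) ≈ 0.396850; accumulation ratio R = 1/(1−f) ≈ 1.65796.
Loading dose to hit Cmax,ss on first dose: D_load = D_maint·R ≈ 2478 × 1.65796 ≈ 4108.42 mg.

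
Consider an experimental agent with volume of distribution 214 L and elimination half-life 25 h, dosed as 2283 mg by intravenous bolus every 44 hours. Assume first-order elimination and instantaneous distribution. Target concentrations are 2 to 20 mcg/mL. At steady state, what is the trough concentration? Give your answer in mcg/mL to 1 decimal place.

4.5 mcg/mL

τ/t½ = 44/25 ≈ 1.76, so fraction remaining f = (1/2)^(44/25) ≈ 0.2952.
At steady state, accumulation factor R = 1/(1 − e^(−kτ)) ≈ 1.4188.
Single-dose peak C₀ = D/Vd = 2283/214 ≈ 10.668 mcg/mL.
Cmax,ss = C₀/(1 − f) ≈ 10.668/0.7048 ≈ 15.136 mcg/mL.
Steady-state trough Cmin,ss = Cmax,ss·f ≈ 15.136 × 0.2952 ≈ 4.468 mcg/mL.
Trough 4.5 mcg/mL vs MEC 2 mcg/mL: adequate.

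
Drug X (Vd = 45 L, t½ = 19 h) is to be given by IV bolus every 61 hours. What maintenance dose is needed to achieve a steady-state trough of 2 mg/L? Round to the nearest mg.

τ/t½ = 61/19 ≈ 3.2105, so f = (1/2)^(61/19) ≈ 0.108028.
Cmin,ss = (D/Vd)·f/(1−f), so D = Cmin,ss·Vd·(1−f)/f.
D = 2 × 45 × (1−f)/f ≈ 2 × 45 × 8.25686 ≈ 743.12 mg.

743 mg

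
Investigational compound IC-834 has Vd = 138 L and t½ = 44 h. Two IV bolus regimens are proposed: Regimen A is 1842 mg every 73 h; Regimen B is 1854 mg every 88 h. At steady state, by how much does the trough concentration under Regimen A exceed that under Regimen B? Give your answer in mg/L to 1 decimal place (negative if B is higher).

1.7 mg/L

Regimen A: f = (1/2)^(73/44) ≈ 0.3166; Cmin,ss = (1842/138)·f/(1−f) ≈ 6.184 mg/L.
Regimen B: f = (1/2)^(88/44) ≈ 0.2500; Cmin,ss = (1854/138)·f/(1−f) ≈ 4.478 mg/L.
Difference ≈ 6.184 − 4.478 ≈ 1.706 mg/L.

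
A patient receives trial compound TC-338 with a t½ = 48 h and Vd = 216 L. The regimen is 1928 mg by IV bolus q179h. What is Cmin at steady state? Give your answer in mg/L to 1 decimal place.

Over one 179-h interval, 179/48 ≈ 3.7292 half-lives elapse, leaving f ≈ 0.0754 of each dose.
Single-dose peak C₀ = D/Vd = 1928/216 ≈ 8.926 mg/L.
Steady-state trough Cmin,ss = C₀·f/(1−f) ≈ 8.926 × 0.0754/0.9246 ≈ 0.728 mg/L.

0.7 mg/L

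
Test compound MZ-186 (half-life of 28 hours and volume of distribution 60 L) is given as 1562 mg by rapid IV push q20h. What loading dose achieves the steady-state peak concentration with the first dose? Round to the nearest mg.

f = (1/2)^(20/28) ≈ 0.609507; accumulation ratio R = 1/(1−f) ≈ 2.56087.
Loading dose to hit Cmax,ss on first dose: D_load = D_maint·R ≈ 1562 × 2.56087 ≈ 4000.08 mg.

4000 mg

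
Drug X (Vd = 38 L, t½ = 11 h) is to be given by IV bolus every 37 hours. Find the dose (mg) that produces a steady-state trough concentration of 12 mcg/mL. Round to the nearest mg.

4238 mg

τ/t½ = 37/11 ≈ 3.3636, so f = (1/2)^(37/11) ≈ 0.097150.
Cmin,ss = (D/Vd)·f/(1−f), so D = Cmin,ss·Vd·(1−f)/f.
D = 12 × 38 × (1−f)/f ≈ 12 × 38 × 9.29336 ≈ 4237.77 mg.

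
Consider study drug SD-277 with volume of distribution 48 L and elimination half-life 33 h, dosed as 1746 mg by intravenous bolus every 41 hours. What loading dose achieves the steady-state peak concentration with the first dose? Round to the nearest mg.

3024 mg

f = (1/2)^(41/33) ≈ 0.422662; accumulation ratio R = 1/(1−f) ≈ 1.73209.
Loading dose to hit Cmax,ss on first dose: D_load = D_maint·R ≈ 1746 × 1.73209 ≈ 3024.23 mg.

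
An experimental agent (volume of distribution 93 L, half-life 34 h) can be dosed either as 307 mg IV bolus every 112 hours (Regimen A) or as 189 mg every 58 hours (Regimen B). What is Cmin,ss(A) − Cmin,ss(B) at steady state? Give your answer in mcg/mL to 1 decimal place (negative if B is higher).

Regimen A: f = (1/2)^(112/34) ≈ 0.1019; Cmin,ss = (307/93)·f/(1−f) ≈ 0.375 mcg/mL.
Regimen B: f = (1/2)^(58/34) ≈ 0.3065; Cmin,ss = (189/93)·f/(1−f) ≈ 0.898 mcg/mL.
Difference ≈ 0.375 − 0.898 ≈ -0.523 mcg/mL.

-0.5 mcg/mL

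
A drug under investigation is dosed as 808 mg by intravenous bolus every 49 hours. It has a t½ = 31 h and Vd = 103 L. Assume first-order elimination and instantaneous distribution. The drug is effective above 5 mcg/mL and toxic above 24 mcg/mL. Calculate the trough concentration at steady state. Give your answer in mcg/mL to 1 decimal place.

3.9 mcg/mL

Over one 49-h interval, 49/31 ≈ 1.5806 half-lives elapse, leaving f ≈ 0.3343 of each dose.
Accumulation ratio R = 1/(1 − f) ≈ 1/0.6657 ≈ 1.5022.
Single-dose peak C₀ = D/Vd = 808/103 ≈ 7.845 mcg/mL.
Steady-state peak Cmax,ss = C₀·R ≈ 7.845 × 1.5022 ≈ 11.785 mcg/mL.
Steady-state trough Cmin,ss = Cmax,ss·f ≈ 11.785 × 0.3343 ≈ 3.940 mcg/mL.
Trough 3.9 mcg/mL vs MEC 5 mcg/mL: subtherapeutic.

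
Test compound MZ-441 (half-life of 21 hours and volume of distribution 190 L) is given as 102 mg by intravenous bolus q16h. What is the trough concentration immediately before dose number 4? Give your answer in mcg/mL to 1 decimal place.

0.6 mcg/mL

f = (1/2)^(τ/t½) = (1/2)^(16/21) ≈ 0.5897.
C₀ = D/Vd = 102/190 ≈ 0.537 mcg/mL.
Before the 4th dose, 3 doses have been given. Superposition: Cmin = C₀·(f + f² + … + f^3).
≈ 0.537 × (0.5897 + 0.3477 + 0.2051) ≈ 0.537 × 1.1425 ≈ 0.614 mcg/mL.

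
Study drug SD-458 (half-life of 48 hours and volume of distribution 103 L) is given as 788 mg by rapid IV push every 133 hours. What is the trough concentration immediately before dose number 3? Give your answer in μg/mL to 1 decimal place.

1.3 μg/mL

f = (1/2)^(τ/t½) = (1/2)^(133/48) ≈ 0.1465.
C₀ = D/Vd = 788/103 ≈ 7.650 μg/mL.
Before the 3rd dose, 2 doses have been given. Superposition: Cmin = C₀·(f + f²).
≈ 7.650 × (0.1465 + 0.0215) ≈ 7.650 × 0.1680 ≈ 1.285 μg/mL.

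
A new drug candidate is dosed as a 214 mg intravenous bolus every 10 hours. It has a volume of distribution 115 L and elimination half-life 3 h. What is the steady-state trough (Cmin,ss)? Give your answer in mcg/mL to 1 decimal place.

τ/t½ = 10/3 ≈ 3.3333, so fraction remaining f = (1/2)^(10/3) ≈ 0.0992.
Accumulation ratio R = 1/(1 − f) ≈ 1/0.9008 ≈ 1.1101.
Single-dose peak C₀ = D/Vd = 214/115 ≈ 1.861 mcg/mL.
Cmax,ss = C₀/(1 − f) ≈ 1.861/0.9008 ≈ 2.066 mcg/mL.
One interval later, Cmin,ss = Cmax,ss·e^(−kτ) ≈ 2.066 × 0.0992 ≈ 0.205 mcg/mL.

0.2 mcg/mL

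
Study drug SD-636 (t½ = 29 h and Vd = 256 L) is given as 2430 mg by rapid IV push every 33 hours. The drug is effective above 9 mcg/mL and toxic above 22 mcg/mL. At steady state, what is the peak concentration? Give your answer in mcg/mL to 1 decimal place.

17.4 mcg/mL

k = ln2/t½ = ln2/29 ≈ 0.023902 h⁻¹; fraction remaining f = e^(−kτ) = e^(−0.023902×33) ≈ 0.4544.
At steady state, accumulation factor R = 1/(1 − e^(−kτ)) ≈ 1.8328.
Each bolus raises the concentration by D/Vd = 2430/256 ≈ 9.492 mcg/mL.
Steady-state peak Cmax,ss = C₀·R ≈ 9.492 × 1.8328 ≈ 17.397 mcg/mL.
Peak 17.4 mcg/mL vs MTC 22 mcg/mL: below toxic threshold.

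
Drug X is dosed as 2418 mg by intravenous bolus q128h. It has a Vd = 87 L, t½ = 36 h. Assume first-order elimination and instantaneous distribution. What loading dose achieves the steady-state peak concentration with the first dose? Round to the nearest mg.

2643 mg

f = (1/2)^(128/36) ≈ 0.085049; accumulation ratio R = 1/(1−f) ≈ 1.09295.
Loading dose to hit Cmax,ss on first dose: D_load = D_maint·R ≈ 2418 × 1.09295 ≈ 2642.75 mg.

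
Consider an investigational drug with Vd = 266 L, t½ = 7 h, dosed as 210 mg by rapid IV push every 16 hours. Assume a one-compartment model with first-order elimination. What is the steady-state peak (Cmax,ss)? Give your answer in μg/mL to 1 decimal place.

k = ln2/t½ = ln2/7 ≈ 0.099021 h⁻¹; fraction remaining f = e^(−kτ) = e^(−0.099021×16) ≈ 0.2051.
At steady state, accumulation factor R = 1/(1 − e^(−kτ)) ≈ 1.2580.
Single-dose peak C₀ = D/Vd = 210/266 ≈ 0.789 μg/mL.
Cmax,ss = C₀/(1 − f) ≈ 0.789/0.7949 ≈ 0.993 μg/mL.

1.0 μg/mL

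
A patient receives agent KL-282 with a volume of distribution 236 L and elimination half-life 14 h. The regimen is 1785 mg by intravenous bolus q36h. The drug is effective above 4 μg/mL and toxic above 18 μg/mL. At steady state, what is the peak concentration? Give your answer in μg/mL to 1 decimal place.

9.1 μg/mL

Over one 36-h interval, 36/14 ≈ 2.5714 half-lives elapse, leaving f ≈ 0.1682 of each dose.
Accumulation ratio R = 1/(1 − f) ≈ 1/0.8318 ≈ 1.2022.
Single-dose peak C₀ = D/Vd = 1785/236 ≈ 7.564 μg/mL.
Cmax,ss = C₀/(1 − f) ≈ 7.564/0.8318 ≈ 9.094 μg/mL.
Peak 9.1 μg/mL vs MTC 18 μg/mL: below toxic threshold.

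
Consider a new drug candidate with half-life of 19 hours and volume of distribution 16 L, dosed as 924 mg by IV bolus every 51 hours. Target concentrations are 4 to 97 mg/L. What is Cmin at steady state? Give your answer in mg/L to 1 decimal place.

10.6 mg/L

k = ln2/t½ = ln2/19 ≈ 0.036481 h⁻¹; fraction remaining f = e^(−kτ) = e^(−0.036481×51) ≈ 0.1556.
At steady state, accumulation factor R = 1/(1 − e^(−kτ)) ≈ 1.1843.
Each bolus raises the concentration by D/Vd = 924/16 ≈ 57.750 mg/L.
Steady-state peak Cmax,ss = C₀·R ≈ 57.750 × 1.1843 ≈ 68.393 mg/L.
Steady-state trough Cmin,ss = Cmax,ss·f ≈ 68.393 × 0.1556 ≈ 10.642 mg/L.
Trough 10.6 mg/L vs MEC 4 mg/L: adequate.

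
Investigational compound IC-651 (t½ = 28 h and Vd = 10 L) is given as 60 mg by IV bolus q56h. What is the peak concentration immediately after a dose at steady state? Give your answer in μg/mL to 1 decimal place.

8.0 μg/mL

τ = 56 h = 2 half-lives, so f = (1/2)^2 = 0.25.
At steady state, R = 1/(1 − 0.25) = 4/3.
Single-dose peak C₀ = D/Vd = 60/10 = 6 μg/mL.
Steady-state peak Cmax,ss = C₀·R = 6 × 4/3 ≈ 8.000 μg/mL.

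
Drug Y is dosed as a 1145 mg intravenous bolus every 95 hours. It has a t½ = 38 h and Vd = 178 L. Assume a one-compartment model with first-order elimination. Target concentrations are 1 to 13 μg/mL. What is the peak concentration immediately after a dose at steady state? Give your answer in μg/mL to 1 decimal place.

τ/t½ = 95/38 ≈ 2.5, so fraction remaining f = (1/2)^(95/38) ≈ 0.1768.
At steady state, accumulation factor R = 1/(1 − e^(−kτ)) ≈ 1.2148.
Single-dose peak C₀ = D/Vd = 1145/178 ≈ 6.433 μg/mL.
Steady-state peak Cmax,ss = C₀·R ≈ 6.433 × 1.2148 ≈ 7.815 μg/mL.
Peak 7.8 μg/mL vs MTC 13 μg/mL: below toxic threshold.

7.8 μg/mL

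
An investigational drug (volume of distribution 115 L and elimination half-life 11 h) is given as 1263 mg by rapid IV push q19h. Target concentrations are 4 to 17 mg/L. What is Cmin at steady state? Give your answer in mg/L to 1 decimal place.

4.8 mg/L

τ/t½ = 19/11 ≈ 1.7273, so fraction remaining f = (1/2)^(19/11) ≈ 0.3020.
Each bolus raises the concentration by D/Vd = 1263/115 ≈ 10.983 mg/L.
Steady-state trough Cmin,ss = C₀·f/(1−f) ≈ 10.983 × 0.3020/0.6980 ≈ 4.752 mg/L.
Trough 4.8 mg/L vs MEC 4 mg/L: adequate.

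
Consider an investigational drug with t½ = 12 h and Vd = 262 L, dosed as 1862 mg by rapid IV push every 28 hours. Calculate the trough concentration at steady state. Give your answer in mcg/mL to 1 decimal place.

k = ln2/t½ = ln2/12 ≈ 0.057762 h⁻¹; fraction remaining f = e^(−kτ) = e^(−0.057762×28) ≈ 0.1984.
Accumulation ratio R = 1/(1 − f) ≈ 1/0.8016 ≈ 1.2475.
Each bolus raises the concentration by D/Vd = 1862/262 ≈ 7.107 mcg/mL.
Steady-state peak Cmax,ss = C₀·R ≈ 7.107 × 1.2475 ≈ 8.866 mcg/mL.
Steady-state trough Cmin,ss = Cmax,ss·f ≈ 8.866 × 0.1984 ≈ 1.759 mcg/mL.

1.8 mcg/mL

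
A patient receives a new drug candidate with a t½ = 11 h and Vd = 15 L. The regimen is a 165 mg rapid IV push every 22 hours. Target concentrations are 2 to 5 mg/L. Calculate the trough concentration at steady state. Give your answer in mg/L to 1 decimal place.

3.7 mg/L

The dosing interval is 2 half-lives, so f = 2^(−2) = 0.25.
Accumulation ratio R = 1/(1 − f) = 1/0.75 = 4/3.
Single-dose peak C₀ = D/Vd = 165/15 = 11 mg/L.
Steady-state peak Cmax,ss = C₀·R = 11 × 4/3 ≈ 14.667 mg/L.
Steady-state trough Cmin,ss = Cmax,ss·f ≈ 14.667 × 0.25 ≈ 3.667 mg/L.
Trough 3.7 mg/L vs MEC 2 mg/L: adequate.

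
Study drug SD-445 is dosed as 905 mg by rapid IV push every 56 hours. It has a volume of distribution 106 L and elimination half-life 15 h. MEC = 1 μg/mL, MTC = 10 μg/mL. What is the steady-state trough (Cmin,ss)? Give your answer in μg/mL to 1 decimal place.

0.7 μg/mL

Over one 56-h interval, 56/15 ≈ 3.7333 half-lives elapse, leaving f ≈ 0.0752 of each dose.
At steady state, accumulation factor R = 1/(1 − e^(−kτ)) ≈ 1.0813.
Each bolus raises the concentration by D/Vd = 905/106 ≈ 8.538 μg/mL.
Cmax,ss = C₀/(1 − f) ≈ 8.538/0.9248 ≈ 9.232 μg/mL.
Steady-state trough Cmin,ss = Cmax,ss·f ≈ 9.232 × 0.0752 ≈ 0.694 μg/mL.
Trough 0.7 μg/mL vs MEC 1 μg/mL: subtherapeutic.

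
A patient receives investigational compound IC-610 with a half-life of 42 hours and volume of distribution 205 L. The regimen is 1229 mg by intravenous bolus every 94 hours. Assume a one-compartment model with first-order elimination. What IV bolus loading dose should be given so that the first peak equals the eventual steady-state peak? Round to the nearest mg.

f = (1/2)^(94/42) ≈ 0.211966; accumulation ratio R = 1/(1−f) ≈ 1.26898.
Loading dose to hit Cmax,ss on first dose: D_load = D_maint·R ≈ 1229 × 1.26898 ≈ 1559.58 mg.

1560 mg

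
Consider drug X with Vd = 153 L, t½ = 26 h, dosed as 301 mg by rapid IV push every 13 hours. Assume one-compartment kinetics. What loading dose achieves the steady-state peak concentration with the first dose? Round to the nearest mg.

1028 mg

f = (1/2)^(13/26) ≈ 0.707107; accumulation ratio R = 1/(1−f) ≈ 3.41422.
Loading dose to hit Cmax,ss on first dose: D_load = D_maint·R ≈ 301 × 3.41422 ≈ 1027.68 mg.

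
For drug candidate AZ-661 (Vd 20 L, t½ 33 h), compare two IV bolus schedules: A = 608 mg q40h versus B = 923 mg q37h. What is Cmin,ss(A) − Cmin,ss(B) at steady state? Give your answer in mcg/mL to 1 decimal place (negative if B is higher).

-16.2 mcg/mL

Regimen A: f = (1/2)^(40/33) ≈ 0.4316; Cmin,ss = (608/20)·f/(1−f) ≈ 23.083 mcg/mL.
Regimen B: f = (1/2)^(37/33) ≈ 0.4597; Cmin,ss = (923/20)·f/(1−f) ≈ 39.266 mcg/mL.
Difference ≈ 23.083 − 39.266 ≈ -16.183 mcg/mL.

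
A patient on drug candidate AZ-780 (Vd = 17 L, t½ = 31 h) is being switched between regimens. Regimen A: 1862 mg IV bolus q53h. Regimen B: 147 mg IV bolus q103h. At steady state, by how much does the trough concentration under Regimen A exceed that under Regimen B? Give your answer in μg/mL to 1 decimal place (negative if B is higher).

47.3 μg/mL

Regimen A: f = (1/2)^(53/31) ≈ 0.3057; Cmin,ss = (1862/17)·f/(1−f) ≈ 48.226 μg/mL.
Regimen B: f = (1/2)^(103/31) ≈ 0.1000; Cmin,ss = (147/17)·f/(1−f) ≈ 0.961 μg/mL.
Difference ≈ 48.226 − 0.961 ≈ 47.265 μg/mL.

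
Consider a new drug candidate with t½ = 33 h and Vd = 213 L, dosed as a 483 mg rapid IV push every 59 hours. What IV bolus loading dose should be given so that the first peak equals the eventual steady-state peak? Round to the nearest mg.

f = (1/2)^(59/33) ≈ 0.289598; accumulation ratio R = 1/(1−f) ≈ 1.40765.
Loading dose to hit Cmax,ss on first dose: D_load = D_maint·R ≈ 483 × 1.40765 ≈ 679.89 mg.

680 mg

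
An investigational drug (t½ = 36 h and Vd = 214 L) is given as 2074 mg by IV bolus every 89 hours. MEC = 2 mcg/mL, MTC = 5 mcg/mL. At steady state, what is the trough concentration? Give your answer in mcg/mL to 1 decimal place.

2.1 mcg/mL

Over one 89-h interval, 89/36 ≈ 2.4722 half-lives elapse, leaving f ≈ 0.1802 of each dose.
At steady state, accumulation factor R = 1/(1 − e^(−kτ)) ≈ 1.2198.
Single-dose peak C₀ = D/Vd = 2074/214 ≈ 9.692 mcg/mL.
Cmax,ss = C₀/(1 − f) ≈ 9.692/0.8198 ≈ 11.822 mcg/mL.
Steady-state trough Cmin,ss = Cmax,ss·f ≈ 11.822 × 0.1802 ≈ 2.130 mcg/mL.
Trough 2.1 mcg/mL vs MEC 2 mcg/mL: adequate.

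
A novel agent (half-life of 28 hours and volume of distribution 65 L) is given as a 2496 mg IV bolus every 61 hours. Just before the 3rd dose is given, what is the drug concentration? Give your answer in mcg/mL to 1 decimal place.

10.4 mcg/mL

f = (1/2)^(τ/t½) = (1/2)^(61/28) ≈ 0.2209.
C₀ = D/Vd = 2496/65 ≈ 38.400 mcg/mL.
Before the 3rd dose, 2 doses have been given. Superposition: Cmin = C₀·(f + f²).
≈ 38.400 × (0.2209 + 0.0488) ≈ 38.400 × 0.2697 ≈ 10.356 mcg/mL.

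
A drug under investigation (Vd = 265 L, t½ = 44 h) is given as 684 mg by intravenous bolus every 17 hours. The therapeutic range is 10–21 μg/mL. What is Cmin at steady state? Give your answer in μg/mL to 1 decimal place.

τ/t½ = 17/44 ≈ 0.38636, so fraction remaining f = (1/2)^(17/44) ≈ 0.7651.
Each bolus raises the concentration by D/Vd = 684/265 ≈ 2.581 μg/mL.
Steady-state trough Cmin,ss = C₀·f/(1−f) ≈ 2.581 × 0.7651/0.2349 ≈ 8.407 μg/mL.
Trough 8.4 μg/mL vs MEC 10 μg/mL: subtherapeutic.

8.4 μg/mL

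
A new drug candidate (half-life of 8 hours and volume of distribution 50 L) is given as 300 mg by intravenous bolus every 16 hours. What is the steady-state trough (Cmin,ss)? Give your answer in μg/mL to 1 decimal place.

2.0 μg/mL

The dosing interval is 2 half-lives, so f = 2^(−2) = 0.25.
Accumulation ratio R = 1/(1 − f) = 1/0.75 = 4/3.
Single-dose peak C₀ = D/Vd = 300/50 = 6 μg/mL.
Steady-state peak Cmax,ss = C₀·R = 6 × 4/3 ≈ 8.000 μg/mL.
Steady-state trough Cmin,ss = Cmax,ss·f ≈ 8.000 × 0.25 ≈ 2.000 μg/mL.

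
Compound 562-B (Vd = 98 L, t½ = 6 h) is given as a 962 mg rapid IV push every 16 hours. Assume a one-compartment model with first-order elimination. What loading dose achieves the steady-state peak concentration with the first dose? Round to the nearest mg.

1142 mg

f = (1/2)^(16/6) ≈ 0.157490; accumulation ratio R = 1/(1−f) ≈ 1.18693.
Loading dose to hit Cmax,ss on first dose: D_load = D_maint·R ≈ 962 × 1.18693 ≈ 1141.83 mg.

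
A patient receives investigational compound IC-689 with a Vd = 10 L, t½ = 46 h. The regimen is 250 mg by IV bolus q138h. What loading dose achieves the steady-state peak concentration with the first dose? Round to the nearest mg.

f = (1/2)^(138/46) ≈ 0.125000; accumulation ratio R = 1/(1−f) ≈ 1.14286.
Loading dose to hit Cmax,ss on first dose: D_load = D_maint·R ≈ 250 × 1.14286 ≈ 285.71 mg.

286 mg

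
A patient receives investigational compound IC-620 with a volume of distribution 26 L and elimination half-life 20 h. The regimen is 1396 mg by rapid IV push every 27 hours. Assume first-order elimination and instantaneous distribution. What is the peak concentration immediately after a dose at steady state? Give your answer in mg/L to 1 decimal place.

Over one 27-h interval, 27/20 ≈ 1.35 half-lives elapse, leaving f ≈ 0.3923 of each dose.
At steady state, accumulation factor R = 1/(1 − e^(−kτ)) ≈ 1.6455.
Single-dose peak C₀ = D/Vd = 1396/26 ≈ 53.692 mg/L.
Cmax,ss = C₀/(1 − f) ≈ 53.692/0.6077 ≈ 88.353 mg/L.

88.4 mg/L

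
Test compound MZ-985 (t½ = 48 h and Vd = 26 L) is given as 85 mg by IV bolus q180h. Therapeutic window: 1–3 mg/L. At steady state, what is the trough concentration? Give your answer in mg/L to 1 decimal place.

0.3 mg/L

τ/t½ = 180/48 ≈ 3.75, so fraction remaining f = (1/2)^(180/48) ≈ 0.0743.
At steady state, accumulation factor R = 1/(1 − e^(−kτ)) ≈ 1.0803.
Single-dose peak C₀ = D/Vd = 85/26 ≈ 3.269 mg/L.
Steady-state peak Cmax,ss = C₀·R ≈ 3.269 × 1.0803 ≈ 3.532 mg/L.
One interval later, Cmin,ss = Cmax,ss·e^(−kτ) ≈ 3.532 × 0.0743 ≈ 0.262 mg/L.
Trough 0.3 mg/L vs MEC 1 mg/L: subtherapeutic.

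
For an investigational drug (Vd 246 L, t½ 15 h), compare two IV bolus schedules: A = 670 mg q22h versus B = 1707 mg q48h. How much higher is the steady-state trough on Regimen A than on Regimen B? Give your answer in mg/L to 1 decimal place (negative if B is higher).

0.7 mg/L

Regimen A: f = (1/2)^(22/15) ≈ 0.3618; Cmin,ss = (670/246)·f/(1−f) ≈ 1.544 mg/L.
Regimen B: f = (1/2)^(48/15) ≈ 0.1088; Cmin,ss = (1707/246)·f/(1−f) ≈ 0.847 mg/L.
Difference ≈ 1.544 − 0.847 ≈ 0.697 mg/L.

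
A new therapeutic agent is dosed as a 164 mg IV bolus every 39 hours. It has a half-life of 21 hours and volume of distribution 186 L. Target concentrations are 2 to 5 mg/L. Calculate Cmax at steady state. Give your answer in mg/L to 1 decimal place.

Over one 39-h interval, 39/21 ≈ 1.8571 half-lives elapse, leaving f ≈ 0.2760 of each dose.
At steady state, accumulation factor R = 1/(1 − e^(−kτ)) ≈ 1.3812.
Each bolus raises the concentration by D/Vd = 164/186 ≈ 0.882 mg/L.
Steady-state peak Cmax,ss = C₀·R ≈ 0.882 × 1.3812 ≈ 1.218 mg/L.
Peak 1.2 mg/L vs MTC 5 mg/L: below toxic threshold.

1.2 mg/L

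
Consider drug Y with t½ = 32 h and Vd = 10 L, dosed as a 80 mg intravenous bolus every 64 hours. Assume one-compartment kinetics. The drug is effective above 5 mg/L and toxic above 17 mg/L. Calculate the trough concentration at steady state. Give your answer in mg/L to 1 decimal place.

2.7 mg/L

The dosing interval is 2 half-lives, so f = 2^(−2) = 0.25.
At steady state, R = 1/(1 − 0.25) = 4/3.
Single-dose peak C₀ = D/Vd = 80/10 = 8 mg/L.
Steady-state peak Cmax,ss = C₀·R = 8 × 4/3 ≈ 10.667 mg/L.
Steady-state trough Cmin,ss = Cmax,ss·f ≈ 10.667 × 0.25 ≈ 2.667 mg/L.
Trough 2.7 mg/L vs MEC 5 mg/L: subtherapeutic.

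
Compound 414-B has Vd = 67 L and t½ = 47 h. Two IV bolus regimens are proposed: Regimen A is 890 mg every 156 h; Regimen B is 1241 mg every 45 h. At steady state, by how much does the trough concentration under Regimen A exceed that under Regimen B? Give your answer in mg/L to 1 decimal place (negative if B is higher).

-18.2 mg/L

Regimen A: f = (1/2)^(156/47) ≈ 0.1002; Cmin,ss = (890/67)·f/(1−f) ≈ 1.479 mg/L.
Regimen B: f = (1/2)^(45/47) ≈ 0.5150; Cmin,ss = (1241/67)·f/(1−f) ≈ 19.668 mg/L.
Difference ≈ 1.479 − 19.668 ≈ -18.189 mg/L.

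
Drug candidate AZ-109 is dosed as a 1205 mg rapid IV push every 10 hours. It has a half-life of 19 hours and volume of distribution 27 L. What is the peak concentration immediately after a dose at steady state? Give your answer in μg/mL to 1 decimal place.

146.0 μg/mL

Over one 10-h interval, 10/19 ≈ 0.52632 half-lives elapse, leaving f ≈ 0.6943 of each dose.
Accumulation ratio R = 1/(1 − f) ≈ 1/0.3057 ≈ 3.2712.
Single-dose peak C₀ = D/Vd = 1205/27 ≈ 44.630 μg/mL.
Cmax,ss = C₀/(1 − f) ≈ 44.630/0.3057 ≈ 145.993 μg/mL.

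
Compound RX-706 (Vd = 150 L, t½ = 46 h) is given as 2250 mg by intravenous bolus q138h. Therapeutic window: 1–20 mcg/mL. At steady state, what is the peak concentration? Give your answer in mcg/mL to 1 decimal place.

τ = 138 h = 3 half-lives, so f = (1/2)^3 = 0.125.
At steady state, R = 1/(1 − 0.125) = 8/7.
Single-dose peak C₀ = D/Vd = 2250/150 = 15 mcg/mL.
Steady-state peak Cmax,ss = C₀·R = 15 × 8/7 ≈ 17.143 mcg/mL.
Peak 17.1 mcg/mL vs MTC 20 mcg/mL: below toxic threshold.

17.1 mcg/mL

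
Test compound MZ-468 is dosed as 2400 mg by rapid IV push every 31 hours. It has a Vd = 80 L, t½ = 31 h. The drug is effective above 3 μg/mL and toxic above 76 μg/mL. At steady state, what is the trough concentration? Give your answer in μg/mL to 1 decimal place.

τ = 31 h = 1 half-life, so f = (1/2)^1 = 0.5.
Accumulation ratio R = 1/(1 − f) = 1/0.5 = 2/1.
Single-dose peak C₀ = D/Vd = 2400/80 = 30 μg/mL.
Steady-state peak Cmax,ss = C₀·R = 30 × 2/1 ≈ 60.000 μg/mL.
Steady-state trough Cmin,ss = Cmax,ss·f ≈ 60.000 × 0.5 ≈ 30.000 μg/mL.
Trough 30.0 μg/mL vs MEC 3 μg/mL: adequate.

30.0 μg/mL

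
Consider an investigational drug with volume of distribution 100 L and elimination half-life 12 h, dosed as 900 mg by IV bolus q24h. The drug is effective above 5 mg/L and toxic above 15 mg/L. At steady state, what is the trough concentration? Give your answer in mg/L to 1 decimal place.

The dosing interval is 2 half-lives, so f = 2^(−2) = 0.25.
Accumulation ratio R = 1/(1 − f) = 1/0.75 = 4/3.
Single-dose peak C₀ = D/Vd = 900/100 = 9 mg/L.
Steady-state peak Cmax,ss = C₀·R = 9 × 4/3 ≈ 12.000 mg/L.
Steady-state trough Cmin,ss = Cmax,ss·f ≈ 12.000 × 0.25 ≈ 3.000 mg/L.
Trough 3.0 mg/L vs MEC 5 mg/L: subtherapeutic.

3.0 mg/L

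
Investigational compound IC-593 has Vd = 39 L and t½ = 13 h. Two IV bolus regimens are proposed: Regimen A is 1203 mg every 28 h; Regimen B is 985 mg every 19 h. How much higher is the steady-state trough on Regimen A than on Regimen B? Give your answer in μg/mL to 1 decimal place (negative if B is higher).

Regimen A: f = (1/2)^(28/13) ≈ 0.2247; Cmin,ss = (1203/39)·f/(1−f) ≈ 8.940 μg/mL.
Regimen B: f = (1/2)^(19/13) ≈ 0.3631; Cmin,ss = (985/39)·f/(1−f) ≈ 14.399 μg/mL.
Difference ≈ 8.940 − 14.399 ≈ -5.459 μg/mL.

-5.5 μg/mL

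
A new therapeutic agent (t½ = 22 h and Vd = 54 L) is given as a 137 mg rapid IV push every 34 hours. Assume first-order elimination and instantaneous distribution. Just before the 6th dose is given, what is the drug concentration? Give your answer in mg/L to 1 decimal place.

f = (1/2)^(τ/t½) = (1/2)^(34/22) ≈ 0.3426.
C₀ = D/Vd = 137/54 ≈ 2.537 mg/L.
Before the 6th dose, 5 doses have been given. Superposition: Cmin = C₀·(f + f² + … + f^5).
≈ 2.537 × (0.3426 + 0.1174 + 0.0402 + 0.0138 + 0.0047) ≈ 2.537 × 0.5187 ≈ 1.316 mg/L.

1.3 mg/L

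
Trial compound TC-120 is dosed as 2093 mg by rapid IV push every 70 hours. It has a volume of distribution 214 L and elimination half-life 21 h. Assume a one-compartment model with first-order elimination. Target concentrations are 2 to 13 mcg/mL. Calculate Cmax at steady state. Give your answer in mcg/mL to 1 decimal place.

τ/t½ = 70/21 ≈ 3.3333, so fraction remaining f = (1/2)^(70/21) ≈ 0.0992.
Accumulation ratio R = 1/(1 − f) ≈ 1/0.9008 ≈ 1.1101.
Single-dose peak C₀ = D/Vd = 2093/214 ≈ 9.780 mcg/mL.
Cmax,ss = C₀/(1 − f) ≈ 9.780/0.9008 ≈ 10.857 mcg/mL.
Peak 10.9 mcg/mL vs MTC 13 mcg/mL: below toxic threshold.

10.9 mcg/mL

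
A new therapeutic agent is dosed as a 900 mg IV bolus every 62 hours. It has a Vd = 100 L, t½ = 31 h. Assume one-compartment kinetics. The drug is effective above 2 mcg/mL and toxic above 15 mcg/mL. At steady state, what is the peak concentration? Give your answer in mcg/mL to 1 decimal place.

τ = 62 h = 2 half-lives, so f = (1/2)^2 = 0.25.
Accumulation ratio R = 1/(1 − f) = 1/0.75 = 4/3.
Single-dose peak C₀ = D/Vd = 900/100 = 9 mcg/mL.
Steady-state peak Cmax,ss = C₀·R = 9 × 4/3 ≈ 12.000 mcg/mL.
Peak 12.0 mcg/mL vs MTC 15 mcg/mL: below toxic threshold.

12.0 mcg/mL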